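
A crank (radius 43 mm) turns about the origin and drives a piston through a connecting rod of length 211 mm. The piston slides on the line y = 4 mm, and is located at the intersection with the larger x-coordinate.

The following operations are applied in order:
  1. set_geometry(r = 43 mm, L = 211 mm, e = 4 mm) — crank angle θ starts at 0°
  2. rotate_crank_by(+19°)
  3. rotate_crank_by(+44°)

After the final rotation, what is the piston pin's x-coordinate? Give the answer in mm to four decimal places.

set_geometry: r = 43 mm, L = 211 mm, e = 4 mm; θ ← 0°
rotate_crank_by(+19°): θ ← 0° +19° = 19°
rotate_crank_by(+44°): θ ← 19° +44° = 63°
crank pin P = (r cos θ, r sin θ) = (19.521591, 38.313281)
h = r sin θ − e = 38.313281 − 4 = 34.313281
x = r cos θ + √(L² − h²) = 19.521591 + √(44521.0 − 1177.4012) = 19.521591 + 208.191255 = 227.712847

227.7128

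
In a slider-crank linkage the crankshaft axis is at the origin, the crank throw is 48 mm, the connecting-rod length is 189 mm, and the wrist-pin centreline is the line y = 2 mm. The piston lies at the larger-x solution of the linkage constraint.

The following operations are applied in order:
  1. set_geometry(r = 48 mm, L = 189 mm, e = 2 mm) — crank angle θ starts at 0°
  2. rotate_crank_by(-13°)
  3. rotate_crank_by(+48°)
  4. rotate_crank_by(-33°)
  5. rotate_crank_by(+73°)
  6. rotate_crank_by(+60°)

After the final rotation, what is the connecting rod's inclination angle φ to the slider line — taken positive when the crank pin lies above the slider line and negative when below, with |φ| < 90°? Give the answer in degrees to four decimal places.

set_geometry: r = 48 mm, L = 189 mm, e = 2 mm; θ ← 0°
rotate_crank_by(-13°): θ ← 0° -13° = -13°
rotate_crank_by(+48°): θ ← -13° +48° = 35°
rotate_crank_by(-33°): θ ← 35° -33° = 2°
rotate_crank_by(+73°): θ ← 2° +73° = 75°
rotate_crank_by(+60°): θ ← 75° +60° = 135°
crank pin P = (r cos θ, r sin θ) = (-33.941125, 33.941125)
h = r sin θ − e = 33.941125 − 2 = 31.941125
sin φ = h / L = 31.941125 / 189 = 0.16900066
φ = arcsin(0.16900066) = 9.729721°

9.7297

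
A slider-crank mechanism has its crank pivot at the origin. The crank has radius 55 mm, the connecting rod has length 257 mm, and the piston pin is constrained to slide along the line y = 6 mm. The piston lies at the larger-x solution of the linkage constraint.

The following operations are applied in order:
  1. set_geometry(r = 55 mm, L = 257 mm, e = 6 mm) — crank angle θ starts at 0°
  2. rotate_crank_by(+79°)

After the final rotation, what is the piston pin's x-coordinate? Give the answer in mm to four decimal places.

262.9742

set_geometry: r = 55 mm, L = 257 mm, e = 6 mm; θ ← 0°
rotate_crank_by(+79°): θ ← 0° +79° = 79°
crank pin P = (r cos θ, r sin θ) = (10.494495, 53.989495)
h = r sin θ − e = 53.989495 − 6 = 47.989495
x = r cos θ + √(L² − h²) = 10.494495 + √(66049.0 − 2302.9916) = 10.494495 + 252.479719 = 262.974213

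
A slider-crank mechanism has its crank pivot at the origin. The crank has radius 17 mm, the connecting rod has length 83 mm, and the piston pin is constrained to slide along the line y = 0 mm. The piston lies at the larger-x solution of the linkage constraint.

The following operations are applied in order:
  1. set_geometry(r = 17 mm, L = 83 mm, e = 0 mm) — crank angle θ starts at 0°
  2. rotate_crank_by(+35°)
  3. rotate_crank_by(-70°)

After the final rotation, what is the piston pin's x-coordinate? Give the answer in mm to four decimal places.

96.3508

set_geometry: r = 17 mm, L = 83 mm, e = 0 mm; θ ← 0°
rotate_crank_by(+35°): θ ← 0° +35° = 35°
rotate_crank_by(-70°): θ ← 35° -70° = -35°
crank pin P = (r cos θ, r sin θ) = (13.925585, -9.750799)
h = r sin θ − e = -9.750799 − 0 = -9.750799
x = r cos θ + √(L² − h²) = 13.925585 + √(6889.0 − 95.0781) = 13.925585 + 82.425250 = 96.350835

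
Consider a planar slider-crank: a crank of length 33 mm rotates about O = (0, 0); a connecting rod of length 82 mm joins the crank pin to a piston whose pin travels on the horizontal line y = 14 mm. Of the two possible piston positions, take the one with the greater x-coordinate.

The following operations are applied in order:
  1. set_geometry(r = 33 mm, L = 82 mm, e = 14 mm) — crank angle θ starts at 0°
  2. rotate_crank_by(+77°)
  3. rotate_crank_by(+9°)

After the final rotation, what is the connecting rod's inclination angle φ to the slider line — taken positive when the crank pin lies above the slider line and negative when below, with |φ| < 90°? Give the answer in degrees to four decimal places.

set_geometry: r = 33 mm, L = 82 mm, e = 14 mm; θ ← 0°
rotate_crank_by(+77°): θ ← 0° +77° = 77°
rotate_crank_by(+9°): θ ← 77° +9° = 86°
crank pin P = (r cos θ, r sin θ) = (2.301964, 32.919614)
h = r sin θ − e = 32.919614 − 14 = 18.919614
sin φ = h / L = 18.919614 / 82 = 0.23072700
φ = arcsin(0.23072700) = 13.339877°

13.3399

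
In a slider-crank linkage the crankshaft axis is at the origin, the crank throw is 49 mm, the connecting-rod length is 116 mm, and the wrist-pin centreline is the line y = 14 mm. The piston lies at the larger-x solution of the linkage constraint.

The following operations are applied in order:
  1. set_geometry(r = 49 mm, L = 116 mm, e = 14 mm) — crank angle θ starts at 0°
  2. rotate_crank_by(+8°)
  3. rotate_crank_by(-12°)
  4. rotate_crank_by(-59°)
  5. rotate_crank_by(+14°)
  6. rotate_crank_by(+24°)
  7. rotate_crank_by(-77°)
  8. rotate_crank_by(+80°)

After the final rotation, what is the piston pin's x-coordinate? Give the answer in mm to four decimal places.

156.8282

set_geometry: r = 49 mm, L = 116 mm, e = 14 mm; θ ← 0°
rotate_crank_by(+8°): θ ← 0° +8° = 8°
rotate_crank_by(-12°): θ ← 8° -12° = -4°
rotate_crank_by(-59°): θ ← -4° -59° = -63°
rotate_crank_by(+14°): θ ← -63° +14° = -49°
rotate_crank_by(+24°): θ ← -49° +24° = -25°
rotate_crank_by(-77°): θ ← -25° -77° = -102°
rotate_crank_by(+80°): θ ← -102° +80° = -22°
crank pin P = (r cos θ, r sin θ) = (45.432009, -18.355723)
h = r sin θ − e = -18.355723 − 14 = -32.355723
x = r cos θ + √(L² − h²) = 45.432009 + √(13456.0 − 1046.8928) = 45.432009 + 111.396172 = 156.828181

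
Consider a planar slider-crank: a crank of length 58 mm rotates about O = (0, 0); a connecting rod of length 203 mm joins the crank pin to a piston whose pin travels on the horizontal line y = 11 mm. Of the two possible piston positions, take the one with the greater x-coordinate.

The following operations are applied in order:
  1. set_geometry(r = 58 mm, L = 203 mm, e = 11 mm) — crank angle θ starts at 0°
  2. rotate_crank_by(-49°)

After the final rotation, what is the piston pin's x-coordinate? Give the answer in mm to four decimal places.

set_geometry: r = 58 mm, L = 203 mm, e = 11 mm; θ ← 0°
rotate_crank_by(-49°): θ ← 0° -49° = -49°
crank pin P = (r cos θ, r sin θ) = (38.051424, -43.773156)
h = r sin θ − e = -43.773156 − 11 = -54.773156
x = r cos θ + √(L² − h²) = 38.051424 + √(41209.0 − 3000.0986) = 38.051424 + 195.470973 = 233.522397

233.5224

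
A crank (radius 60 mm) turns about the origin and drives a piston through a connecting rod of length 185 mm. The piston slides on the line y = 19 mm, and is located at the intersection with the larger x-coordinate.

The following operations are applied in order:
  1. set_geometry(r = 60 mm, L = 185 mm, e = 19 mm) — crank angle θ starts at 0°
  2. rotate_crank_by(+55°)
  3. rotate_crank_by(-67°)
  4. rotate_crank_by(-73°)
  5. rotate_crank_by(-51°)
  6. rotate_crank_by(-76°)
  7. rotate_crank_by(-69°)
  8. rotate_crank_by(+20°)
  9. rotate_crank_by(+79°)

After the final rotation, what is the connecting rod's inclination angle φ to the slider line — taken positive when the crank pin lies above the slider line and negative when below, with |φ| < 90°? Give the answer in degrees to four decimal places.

-5.2432

set_geometry: r = 60 mm, L = 185 mm, e = 19 mm; θ ← 0°
rotate_crank_by(+55°): θ ← 0° +55° = 55°
rotate_crank_by(-67°): θ ← 55° -67° = -12°
rotate_crank_by(-73°): θ ← -12° -73° = -85°
rotate_crank_by(-51°): θ ← -85° -51° = -136°
rotate_crank_by(-76°): θ ← -136° -76° = -212°
rotate_crank_by(-69°): θ ← -212° -69° = -281°
rotate_crank_by(+20°): θ ← -281° +20° = -261°
rotate_crank_by(+79°): θ ← -261° +79° = -182°
crank pin P = (r cos θ, r sin θ) = (-59.963450, 2.093970)
h = r sin θ − e = 2.093970 − 19 = -16.906030
sin φ = h / L = -16.906030 / 185 = -0.09138395
φ = arcsin(-0.09138395) = -5.243230°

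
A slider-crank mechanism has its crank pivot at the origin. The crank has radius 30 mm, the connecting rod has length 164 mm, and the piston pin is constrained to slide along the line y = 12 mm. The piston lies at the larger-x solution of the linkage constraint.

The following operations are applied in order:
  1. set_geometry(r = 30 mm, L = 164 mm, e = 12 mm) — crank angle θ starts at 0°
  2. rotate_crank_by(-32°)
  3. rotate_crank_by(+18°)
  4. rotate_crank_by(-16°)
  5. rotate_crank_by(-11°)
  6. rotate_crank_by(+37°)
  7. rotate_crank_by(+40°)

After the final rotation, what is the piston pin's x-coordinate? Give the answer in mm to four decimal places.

188.1737

set_geometry: r = 30 mm, L = 164 mm, e = 12 mm; θ ← 0°
rotate_crank_by(-32°): θ ← 0° -32° = -32°
rotate_crank_by(+18°): θ ← -32° +18° = -14°
rotate_crank_by(-16°): θ ← -14° -16° = -30°
rotate_crank_by(-11°): θ ← -30° -11° = -41°
rotate_crank_by(+37°): θ ← -41° +37° = -4°
rotate_crank_by(+40°): θ ← -4° +40° = 36°
crank pin P = (r cos θ, r sin θ) = (24.270510, 17.633558)
h = r sin θ − e = 17.633558 − 12 = 5.633558
x = r cos θ + √(L² − h²) = 24.270510 + √(26896.0 − 31.7370) = 24.270510 + 163.903212 = 188.173722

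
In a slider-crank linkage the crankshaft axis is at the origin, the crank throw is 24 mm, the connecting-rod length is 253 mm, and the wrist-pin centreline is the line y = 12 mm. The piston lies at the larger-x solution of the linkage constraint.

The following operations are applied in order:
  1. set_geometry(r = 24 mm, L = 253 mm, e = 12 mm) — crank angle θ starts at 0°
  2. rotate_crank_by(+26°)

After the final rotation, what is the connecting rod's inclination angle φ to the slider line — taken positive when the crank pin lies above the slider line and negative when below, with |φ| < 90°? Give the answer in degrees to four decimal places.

set_geometry: r = 24 mm, L = 253 mm, e = 12 mm; θ ← 0°
rotate_crank_by(+26°): θ ← 0° +26° = 26°
crank pin P = (r cos θ, r sin θ) = (21.571057, 10.520908)
h = r sin θ − e = 10.520908 − 12 = -1.479092
sin φ = h / L = -1.479092 / 253 = -0.00584622
φ = arcsin(-0.00584622) = -0.334965°

-0.3350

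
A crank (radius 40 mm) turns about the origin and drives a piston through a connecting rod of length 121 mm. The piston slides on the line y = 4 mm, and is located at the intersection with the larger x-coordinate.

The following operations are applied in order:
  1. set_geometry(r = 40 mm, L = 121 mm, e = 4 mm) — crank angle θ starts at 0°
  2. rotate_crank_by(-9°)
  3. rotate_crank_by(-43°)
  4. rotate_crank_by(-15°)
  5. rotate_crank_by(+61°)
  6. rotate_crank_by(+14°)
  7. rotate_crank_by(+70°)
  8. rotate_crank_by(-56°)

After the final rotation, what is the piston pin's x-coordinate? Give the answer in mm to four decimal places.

set_geometry: r = 40 mm, L = 121 mm, e = 4 mm; θ ← 0°
rotate_crank_by(-9°): θ ← 0° -9° = -9°
rotate_crank_by(-43°): θ ← -9° -43° = -52°
rotate_crank_by(-15°): θ ← -52° -15° = -67°
rotate_crank_by(+61°): θ ← -67° +61° = -6°
rotate_crank_by(+14°): θ ← -6° +14° = 8°
rotate_crank_by(+70°): θ ← 8° +70° = 78°
rotate_crank_by(-56°): θ ← 78° -56° = 22°
crank pin P = (r cos θ, r sin θ) = (37.087354, 14.984264)
h = r sin θ − e = 14.984264 − 4 = 10.984264
x = r cos θ + √(L² − h²) = 37.087354 + √(14641.0 − 120.6540) = 37.087354 + 120.500398 = 157.587752

157.5878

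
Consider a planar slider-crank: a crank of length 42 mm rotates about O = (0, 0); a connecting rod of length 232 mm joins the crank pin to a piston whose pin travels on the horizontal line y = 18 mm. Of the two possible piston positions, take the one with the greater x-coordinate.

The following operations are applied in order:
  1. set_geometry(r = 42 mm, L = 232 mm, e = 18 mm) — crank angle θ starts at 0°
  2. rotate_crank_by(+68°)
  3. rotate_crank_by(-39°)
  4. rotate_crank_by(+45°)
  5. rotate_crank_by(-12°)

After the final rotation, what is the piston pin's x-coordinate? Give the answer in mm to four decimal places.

250.9316

set_geometry: r = 42 mm, L = 232 mm, e = 18 mm; θ ← 0°
rotate_crank_by(+68°): θ ← 0° +68° = 68°
rotate_crank_by(-39°): θ ← 68° -39° = 29°
rotate_crank_by(+45°): θ ← 29° +45° = 74°
rotate_crank_by(-12°): θ ← 74° -12° = 62°
crank pin P = (r cos θ, r sin θ) = (19.717806, 37.083799)
h = r sin θ − e = 37.083799 − 18 = 19.083799
x = r cos θ + √(L² − h²) = 19.717806 + √(53824.0 − 364.1914) = 19.717806 + 231.213773 = 250.931578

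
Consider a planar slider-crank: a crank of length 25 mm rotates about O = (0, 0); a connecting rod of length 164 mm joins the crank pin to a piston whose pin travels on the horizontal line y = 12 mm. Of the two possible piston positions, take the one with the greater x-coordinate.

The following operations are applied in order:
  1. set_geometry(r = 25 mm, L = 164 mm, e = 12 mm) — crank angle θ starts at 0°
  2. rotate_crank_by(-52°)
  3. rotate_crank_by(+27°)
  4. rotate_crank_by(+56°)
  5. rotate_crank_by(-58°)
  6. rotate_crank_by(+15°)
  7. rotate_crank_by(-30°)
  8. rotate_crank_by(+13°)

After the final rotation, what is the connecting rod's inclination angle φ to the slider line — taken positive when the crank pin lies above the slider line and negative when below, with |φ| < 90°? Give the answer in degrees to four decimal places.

set_geometry: r = 25 mm, L = 164 mm, e = 12 mm; θ ← 0°
rotate_crank_by(-52°): θ ← 0° -52° = -52°
rotate_crank_by(+27°): θ ← -52° +27° = -25°
rotate_crank_by(+56°): θ ← -25° +56° = 31°
rotate_crank_by(-58°): θ ← 31° -58° = -27°
rotate_crank_by(+15°): θ ← -27° +15° = -12°
rotate_crank_by(-30°): θ ← -12° -30° = -42°
rotate_crank_by(+13°): θ ← -42° +13° = -29°
crank pin P = (r cos θ, r sin θ) = (21.865493, -12.120241)
h = r sin θ − e = -12.120241 − 12 = -24.120241
sin φ = h / L = -24.120241 / 164 = -0.14707464
φ = arcsin(-0.14707464) = -8.457435°

-8.4574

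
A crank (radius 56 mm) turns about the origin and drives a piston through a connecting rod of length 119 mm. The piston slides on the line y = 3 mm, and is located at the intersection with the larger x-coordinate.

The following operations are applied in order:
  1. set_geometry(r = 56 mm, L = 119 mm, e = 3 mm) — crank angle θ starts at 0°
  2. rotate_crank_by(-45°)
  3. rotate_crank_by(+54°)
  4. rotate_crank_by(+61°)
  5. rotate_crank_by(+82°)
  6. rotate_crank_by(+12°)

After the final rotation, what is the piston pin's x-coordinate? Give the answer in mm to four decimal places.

64.5178

set_geometry: r = 56 mm, L = 119 mm, e = 3 mm; θ ← 0°
rotate_crank_by(-45°): θ ← 0° -45° = -45°
rotate_crank_by(+54°): θ ← -45° +54° = 9°
rotate_crank_by(+61°): θ ← 9° +61° = 70°
rotate_crank_by(+82°): θ ← 70° +82° = 152°
rotate_crank_by(+12°): θ ← 152° +12° = 164°
crank pin P = (r cos θ, r sin θ) = (-53.830655, 15.435692)
h = r sin θ − e = 15.435692 − 3 = 12.435692
x = r cos θ + √(L² − h²) = -53.830655 + √(14161.0 − 154.6464) = -53.830655 + 118.348441 = 64.517786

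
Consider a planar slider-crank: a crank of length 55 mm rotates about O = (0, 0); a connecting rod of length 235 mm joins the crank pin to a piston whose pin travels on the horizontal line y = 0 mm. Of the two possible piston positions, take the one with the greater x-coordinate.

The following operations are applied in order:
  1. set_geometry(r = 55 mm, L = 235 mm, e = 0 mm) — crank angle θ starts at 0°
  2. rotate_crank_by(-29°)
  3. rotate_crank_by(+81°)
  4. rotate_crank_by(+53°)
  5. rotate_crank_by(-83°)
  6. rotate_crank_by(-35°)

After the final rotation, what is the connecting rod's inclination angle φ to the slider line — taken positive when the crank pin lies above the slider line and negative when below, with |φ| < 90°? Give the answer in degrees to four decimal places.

-3.0179

set_geometry: r = 55 mm, L = 235 mm, e = 0 mm; θ ← 0°
rotate_crank_by(-29°): θ ← 0° -29° = -29°
rotate_crank_by(+81°): θ ← -29° +81° = 52°
rotate_crank_by(+53°): θ ← 52° +53° = 105°
rotate_crank_by(-83°): θ ← 105° -83° = 22°
rotate_crank_by(-35°): θ ← 22° -35° = -13°
crank pin P = (r cos θ, r sin θ) = (53.590354, -12.372308)
h = r sin θ − e = -12.372308 − 0 = -12.372308
sin φ = h / L = -12.372308 / 235 = -0.05264812
φ = arcsin(-0.05264812) = -3.017910°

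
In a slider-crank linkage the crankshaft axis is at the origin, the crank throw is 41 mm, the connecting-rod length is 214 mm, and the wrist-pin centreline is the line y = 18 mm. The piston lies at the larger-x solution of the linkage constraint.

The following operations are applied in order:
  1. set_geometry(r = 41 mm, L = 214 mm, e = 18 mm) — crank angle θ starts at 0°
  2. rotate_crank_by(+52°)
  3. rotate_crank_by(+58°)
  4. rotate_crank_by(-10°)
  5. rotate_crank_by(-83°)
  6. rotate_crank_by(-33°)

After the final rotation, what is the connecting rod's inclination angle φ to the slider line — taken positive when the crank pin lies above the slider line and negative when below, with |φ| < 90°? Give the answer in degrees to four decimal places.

-7.8697

set_geometry: r = 41 mm, L = 214 mm, e = 18 mm; θ ← 0°
rotate_crank_by(+52°): θ ← 0° +52° = 52°
rotate_crank_by(+58°): θ ← 52° +58° = 110°
rotate_crank_by(-10°): θ ← 110° -10° = 100°
rotate_crank_by(-83°): θ ← 100° -83° = 17°
rotate_crank_by(-33°): θ ← 17° -33° = -16°
crank pin P = (r cos θ, r sin θ) = (39.411730, -11.301132)
h = r sin θ − e = -11.301132 − 18 = -29.301132
sin φ = h / L = -29.301132 / 214 = -0.13692118
φ = arcsin(-0.13692118) = -7.869727°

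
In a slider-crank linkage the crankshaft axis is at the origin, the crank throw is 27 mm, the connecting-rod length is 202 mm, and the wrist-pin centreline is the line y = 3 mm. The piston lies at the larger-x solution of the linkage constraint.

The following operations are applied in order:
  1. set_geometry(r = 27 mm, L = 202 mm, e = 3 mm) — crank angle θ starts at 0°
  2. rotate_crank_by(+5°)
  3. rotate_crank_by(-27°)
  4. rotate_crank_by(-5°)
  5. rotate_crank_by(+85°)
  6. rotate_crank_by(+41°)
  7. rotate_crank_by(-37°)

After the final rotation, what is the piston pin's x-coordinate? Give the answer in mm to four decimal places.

set_geometry: r = 27 mm, L = 202 mm, e = 3 mm; θ ← 0°
rotate_crank_by(+5°): θ ← 0° +5° = 5°
rotate_crank_by(-27°): θ ← 5° -27° = -22°
rotate_crank_by(-5°): θ ← -22° -5° = -27°
rotate_crank_by(+85°): θ ← -27° +85° = 58°
rotate_crank_by(+41°): θ ← 58° +41° = 99°
rotate_crank_by(-37°): θ ← 99° -37° = 62°
crank pin P = (r cos θ, r sin θ) = (12.675732, 23.839585)
h = r sin θ − e = 23.839585 − 3 = 20.839585
x = r cos θ + √(L² − h²) = 12.675732 + √(40804.0 − 434.2883) = 12.675732 + 200.922153 = 213.597886

213.5979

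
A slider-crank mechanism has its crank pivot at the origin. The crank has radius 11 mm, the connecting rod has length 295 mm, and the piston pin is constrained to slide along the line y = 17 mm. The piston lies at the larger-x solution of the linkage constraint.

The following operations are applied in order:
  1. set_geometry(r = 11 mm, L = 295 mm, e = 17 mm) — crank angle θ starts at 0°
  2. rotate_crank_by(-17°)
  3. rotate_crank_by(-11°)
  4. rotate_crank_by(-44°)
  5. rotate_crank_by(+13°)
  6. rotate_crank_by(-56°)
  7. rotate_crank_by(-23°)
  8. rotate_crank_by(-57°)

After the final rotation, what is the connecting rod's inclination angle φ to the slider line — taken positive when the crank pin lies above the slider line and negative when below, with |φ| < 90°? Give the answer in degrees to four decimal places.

set_geometry: r = 11 mm, L = 295 mm, e = 17 mm; θ ← 0°
rotate_crank_by(-17°): θ ← 0° -17° = -17°
rotate_crank_by(-11°): θ ← -17° -11° = -28°
rotate_crank_by(-44°): θ ← -28° -44° = -72°
rotate_crank_by(+13°): θ ← -72° +13° = -59°
rotate_crank_by(-56°): θ ← -59° -56° = -115°
rotate_crank_by(-23°): θ ← -115° -23° = -138°
rotate_crank_by(-57°): θ ← -138° -57° = -195°
crank pin P = (r cos θ, r sin θ) = (-10.625184, 2.847009)
h = r sin θ − e = 2.847009 − 17 = -14.152991
sin φ = h / L = -14.152991 / 295 = -0.04797624
φ = arcsin(-0.04797624) = -2.749892°

-2.7499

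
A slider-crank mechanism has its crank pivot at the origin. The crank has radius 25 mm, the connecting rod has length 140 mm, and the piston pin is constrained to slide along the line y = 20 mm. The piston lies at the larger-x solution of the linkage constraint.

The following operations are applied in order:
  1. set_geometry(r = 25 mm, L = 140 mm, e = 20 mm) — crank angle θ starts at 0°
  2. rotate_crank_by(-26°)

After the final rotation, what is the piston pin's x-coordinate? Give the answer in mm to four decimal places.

159.0038

set_geometry: r = 25 mm, L = 140 mm, e = 20 mm; θ ← 0°
rotate_crank_by(-26°): θ ← 0° -26° = -26°
crank pin P = (r cos θ, r sin θ) = (22.469851, -10.959279)
h = r sin θ − e = -10.959279 − 20 = -30.959279
x = r cos θ + √(L² − h²) = 22.469851 + √(19600.0 − 958.4769) = 22.469851 + 136.533963 = 159.003814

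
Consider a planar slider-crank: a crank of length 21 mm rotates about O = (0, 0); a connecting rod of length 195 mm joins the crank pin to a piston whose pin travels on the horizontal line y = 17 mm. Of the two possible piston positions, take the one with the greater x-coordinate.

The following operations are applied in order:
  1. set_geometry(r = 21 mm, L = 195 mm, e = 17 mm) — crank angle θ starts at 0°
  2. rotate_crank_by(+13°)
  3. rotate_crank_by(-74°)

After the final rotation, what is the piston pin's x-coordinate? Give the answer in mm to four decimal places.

201.9469

set_geometry: r = 21 mm, L = 195 mm, e = 17 mm; θ ← 0°
rotate_crank_by(+13°): θ ← 0° +13° = 13°
rotate_crank_by(-74°): θ ← 13° -74° = -61°
crank pin P = (r cos θ, r sin θ) = (10.181002, -18.367014)
h = r sin θ − e = -18.367014 − 17 = -35.367014
x = r cos θ + √(L² − h²) = 10.181002 + √(38025.0 − 1250.8257) = 10.181002 + 191.765936 = 201.946938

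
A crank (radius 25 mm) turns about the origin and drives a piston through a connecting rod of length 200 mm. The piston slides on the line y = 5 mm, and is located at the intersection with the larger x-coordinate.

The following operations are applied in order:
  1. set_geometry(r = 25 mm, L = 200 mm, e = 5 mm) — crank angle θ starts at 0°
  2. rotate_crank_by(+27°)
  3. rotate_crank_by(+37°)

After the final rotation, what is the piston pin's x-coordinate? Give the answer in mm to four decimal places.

210.1948

set_geometry: r = 25 mm, L = 200 mm, e = 5 mm; θ ← 0°
rotate_crank_by(+27°): θ ← 0° +27° = 27°
rotate_crank_by(+37°): θ ← 27° +37° = 64°
crank pin P = (r cos θ, r sin θ) = (10.959279, 22.469851)
h = r sin θ − e = 22.469851 − 5 = 17.469851
x = r cos θ + √(L² − h²) = 10.959279 + √(40000.0 − 305.1957) = 10.959279 + 199.235550 = 210.194828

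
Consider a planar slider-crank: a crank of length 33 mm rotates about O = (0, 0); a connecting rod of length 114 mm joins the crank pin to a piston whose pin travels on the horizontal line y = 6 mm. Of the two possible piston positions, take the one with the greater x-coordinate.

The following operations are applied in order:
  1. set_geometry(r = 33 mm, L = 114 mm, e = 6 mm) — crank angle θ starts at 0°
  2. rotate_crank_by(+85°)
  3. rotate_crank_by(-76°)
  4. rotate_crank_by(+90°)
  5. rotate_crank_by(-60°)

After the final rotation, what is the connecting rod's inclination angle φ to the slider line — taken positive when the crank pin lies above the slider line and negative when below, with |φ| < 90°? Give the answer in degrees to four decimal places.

7.4430

set_geometry: r = 33 mm, L = 114 mm, e = 6 mm; θ ← 0°
rotate_crank_by(+85°): θ ← 0° +85° = 85°
rotate_crank_by(-76°): θ ← 85° -76° = 9°
rotate_crank_by(+90°): θ ← 9° +90° = 99°
rotate_crank_by(-60°): θ ← 99° -60° = 39°
crank pin P = (r cos θ, r sin θ) = (25.645817, 20.767573)
h = r sin θ − e = 20.767573 − 6 = 14.767573
sin φ = h / L = 14.767573 / 114 = 0.12954011
φ = arcsin(0.12954011) = 7.443018°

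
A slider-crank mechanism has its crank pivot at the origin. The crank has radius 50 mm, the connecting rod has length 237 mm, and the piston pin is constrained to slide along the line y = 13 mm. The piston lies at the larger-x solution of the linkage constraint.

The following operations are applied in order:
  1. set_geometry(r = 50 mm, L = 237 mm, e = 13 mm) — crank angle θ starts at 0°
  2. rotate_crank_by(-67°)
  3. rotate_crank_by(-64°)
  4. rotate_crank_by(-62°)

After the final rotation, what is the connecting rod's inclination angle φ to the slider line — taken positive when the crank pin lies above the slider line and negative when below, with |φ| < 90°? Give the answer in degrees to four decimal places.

set_geometry: r = 50 mm, L = 237 mm, e = 13 mm; θ ← 0°
rotate_crank_by(-67°): θ ← 0° -67° = -67°
rotate_crank_by(-64°): θ ← -67° -64° = -131°
rotate_crank_by(-62°): θ ← -131° -62° = -193°
crank pin P = (r cos θ, r sin θ) = (-48.718503, 11.247553)
h = r sin θ − e = 11.247553 − 13 = -1.752447
sin φ = h / L = -1.752447 / 237 = -0.00739429
φ = arcsin(-0.00739429) = -0.423666°

-0.4237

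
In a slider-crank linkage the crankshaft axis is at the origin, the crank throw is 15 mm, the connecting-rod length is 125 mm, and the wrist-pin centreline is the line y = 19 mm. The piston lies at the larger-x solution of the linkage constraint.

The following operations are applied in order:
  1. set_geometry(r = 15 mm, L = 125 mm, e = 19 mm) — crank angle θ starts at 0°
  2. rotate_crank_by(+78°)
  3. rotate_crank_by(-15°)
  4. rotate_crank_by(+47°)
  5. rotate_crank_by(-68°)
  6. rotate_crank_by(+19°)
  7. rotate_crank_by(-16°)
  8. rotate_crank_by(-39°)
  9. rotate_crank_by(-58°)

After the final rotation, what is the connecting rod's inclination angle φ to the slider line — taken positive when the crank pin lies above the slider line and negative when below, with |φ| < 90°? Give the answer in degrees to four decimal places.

-14.2741

set_geometry: r = 15 mm, L = 125 mm, e = 19 mm; θ ← 0°
rotate_crank_by(+78°): θ ← 0° +78° = 78°
rotate_crank_by(-15°): θ ← 78° -15° = 63°
rotate_crank_by(+47°): θ ← 63° +47° = 110°
rotate_crank_by(-68°): θ ← 110° -68° = 42°
rotate_crank_by(+19°): θ ← 42° +19° = 61°
rotate_crank_by(-16°): θ ← 61° -16° = 45°
rotate_crank_by(-39°): θ ← 45° -39° = 6°
rotate_crank_by(-58°): θ ← 6° -58° = -52°
crank pin P = (r cos θ, r sin θ) = (9.234922, -11.820161)
h = r sin θ − e = -11.820161 − 19 = -30.820161
sin φ = h / L = -30.820161 / 125 = -0.24656129
φ = arcsin(-0.24656129) = -14.274120°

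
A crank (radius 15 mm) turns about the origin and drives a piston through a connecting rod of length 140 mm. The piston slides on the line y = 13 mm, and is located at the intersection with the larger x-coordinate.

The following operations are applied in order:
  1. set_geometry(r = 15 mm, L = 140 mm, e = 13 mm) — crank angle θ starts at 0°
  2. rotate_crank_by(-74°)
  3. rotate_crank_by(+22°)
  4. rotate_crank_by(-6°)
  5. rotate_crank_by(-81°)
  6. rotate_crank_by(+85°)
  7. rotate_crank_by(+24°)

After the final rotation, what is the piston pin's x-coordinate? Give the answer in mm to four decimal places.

set_geometry: r = 15 mm, L = 140 mm, e = 13 mm; θ ← 0°
rotate_crank_by(-74°): θ ← 0° -74° = -74°
rotate_crank_by(+22°): θ ← -74° +22° = -52°
rotate_crank_by(-6°): θ ← -52° -6° = -58°
rotate_crank_by(-81°): θ ← -58° -81° = -139°
rotate_crank_by(+85°): θ ← -139° +85° = -54°
rotate_crank_by(+24°): θ ← -54° +24° = -30°
crank pin P = (r cos θ, r sin θ) = (12.990381, -7.500000)
h = r sin θ − e = -7.500000 − 13 = -20.500000
x = r cos θ + √(L² − h²) = 12.990381 + √(19600.0 − 420.2500) = 12.990381 + 138.490974 = 151.481355

151.4814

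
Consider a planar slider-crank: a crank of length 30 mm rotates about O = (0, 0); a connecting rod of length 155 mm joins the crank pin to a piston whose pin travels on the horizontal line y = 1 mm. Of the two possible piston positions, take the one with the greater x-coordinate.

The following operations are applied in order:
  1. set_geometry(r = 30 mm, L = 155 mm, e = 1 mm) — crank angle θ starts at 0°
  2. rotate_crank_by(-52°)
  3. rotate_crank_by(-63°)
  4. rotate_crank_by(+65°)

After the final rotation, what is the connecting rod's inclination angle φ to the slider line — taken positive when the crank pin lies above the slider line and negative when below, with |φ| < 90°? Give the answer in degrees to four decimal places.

set_geometry: r = 30 mm, L = 155 mm, e = 1 mm; θ ← 0°
rotate_crank_by(-52°): θ ← 0° -52° = -52°
rotate_crank_by(-63°): θ ← -52° -63° = -115°
rotate_crank_by(+65°): θ ← -115° +65° = -50°
crank pin P = (r cos θ, r sin θ) = (19.283628, -22.981333)
h = r sin θ − e = -22.981333 − 1 = -23.981333
sin φ = h / L = -23.981333 / 155 = -0.15471828
φ = arcsin(-0.15471828) = -8.900458°

-8.9005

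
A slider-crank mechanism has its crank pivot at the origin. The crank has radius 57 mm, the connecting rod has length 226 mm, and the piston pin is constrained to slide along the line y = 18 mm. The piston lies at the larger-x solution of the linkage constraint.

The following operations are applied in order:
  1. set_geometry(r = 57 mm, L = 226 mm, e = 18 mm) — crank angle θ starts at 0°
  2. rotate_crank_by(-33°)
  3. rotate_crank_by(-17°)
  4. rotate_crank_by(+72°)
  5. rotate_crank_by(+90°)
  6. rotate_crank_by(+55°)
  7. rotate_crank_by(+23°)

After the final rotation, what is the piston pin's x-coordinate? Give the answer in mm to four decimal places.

168.1375

set_geometry: r = 57 mm, L = 226 mm, e = 18 mm; θ ← 0°
rotate_crank_by(-33°): θ ← 0° -33° = -33°
rotate_crank_by(-17°): θ ← -33° -17° = -50°
rotate_crank_by(+72°): θ ← -50° +72° = 22°
rotate_crank_by(+90°): θ ← 22° +90° = 112°
rotate_crank_by(+55°): θ ← 112° +55° = 167°
rotate_crank_by(+23°): θ ← 167° +23° = 190°
crank pin P = (r cos θ, r sin θ) = (-56.134042, -9.897946)
h = r sin θ − e = -9.897946 − 18 = -27.897946
x = r cos θ + √(L² − h²) = -56.134042 + √(51076.0 − 778.2954) = -56.134042 + 224.271498 = 168.137456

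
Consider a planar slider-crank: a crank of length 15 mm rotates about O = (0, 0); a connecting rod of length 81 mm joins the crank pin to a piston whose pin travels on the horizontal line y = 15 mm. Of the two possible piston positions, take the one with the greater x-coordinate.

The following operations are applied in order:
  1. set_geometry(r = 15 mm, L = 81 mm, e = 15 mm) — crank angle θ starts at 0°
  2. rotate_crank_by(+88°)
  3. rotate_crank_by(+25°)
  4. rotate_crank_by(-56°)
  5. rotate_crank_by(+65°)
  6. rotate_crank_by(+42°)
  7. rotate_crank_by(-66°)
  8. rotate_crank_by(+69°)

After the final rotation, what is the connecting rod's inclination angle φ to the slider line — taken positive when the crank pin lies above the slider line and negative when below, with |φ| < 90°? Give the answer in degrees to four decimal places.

-8.2520

set_geometry: r = 15 mm, L = 81 mm, e = 15 mm; θ ← 0°
rotate_crank_by(+88°): θ ← 0° +88° = 88°
rotate_crank_by(+25°): θ ← 88° +25° = 113°
rotate_crank_by(-56°): θ ← 113° -56° = 57°
rotate_crank_by(+65°): θ ← 57° +65° = 122°
rotate_crank_by(+42°): θ ← 122° +42° = 164°
rotate_crank_by(-66°): θ ← 164° -66° = 98°
rotate_crank_by(+69°): θ ← 98° +69° = 167°
crank pin P = (r cos θ, r sin θ) = (-14.615551, 3.374266)
h = r sin θ − e = 3.374266 − 15 = -11.625734
sin φ = h / L = -11.625734 / 81 = -0.14352758
φ = arcsin(-0.14352758) = -8.252024°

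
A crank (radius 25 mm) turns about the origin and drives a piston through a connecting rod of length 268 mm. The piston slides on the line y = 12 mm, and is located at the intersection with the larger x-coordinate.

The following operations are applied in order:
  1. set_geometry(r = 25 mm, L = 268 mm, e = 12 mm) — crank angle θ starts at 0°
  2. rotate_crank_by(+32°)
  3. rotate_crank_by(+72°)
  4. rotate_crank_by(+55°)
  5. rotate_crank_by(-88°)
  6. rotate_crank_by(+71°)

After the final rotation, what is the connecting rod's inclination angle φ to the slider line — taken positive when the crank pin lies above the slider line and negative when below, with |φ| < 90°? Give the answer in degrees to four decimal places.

set_geometry: r = 25 mm, L = 268 mm, e = 12 mm; θ ← 0°
rotate_crank_by(+32°): θ ← 0° +32° = 32°
rotate_crank_by(+72°): θ ← 32° +72° = 104°
rotate_crank_by(+55°): θ ← 104° +55° = 159°
rotate_crank_by(-88°): θ ← 159° -88° = 71°
rotate_crank_by(+71°): θ ← 71° +71° = 142°
crank pin P = (r cos θ, r sin θ) = (-19.700269, 15.391537)
h = r sin θ − e = 15.391537 − 12 = 3.391537
sin φ = h / L = 3.391537 / 268 = 0.01265499
φ = arcsin(0.01265499) = 0.725097°

0.7251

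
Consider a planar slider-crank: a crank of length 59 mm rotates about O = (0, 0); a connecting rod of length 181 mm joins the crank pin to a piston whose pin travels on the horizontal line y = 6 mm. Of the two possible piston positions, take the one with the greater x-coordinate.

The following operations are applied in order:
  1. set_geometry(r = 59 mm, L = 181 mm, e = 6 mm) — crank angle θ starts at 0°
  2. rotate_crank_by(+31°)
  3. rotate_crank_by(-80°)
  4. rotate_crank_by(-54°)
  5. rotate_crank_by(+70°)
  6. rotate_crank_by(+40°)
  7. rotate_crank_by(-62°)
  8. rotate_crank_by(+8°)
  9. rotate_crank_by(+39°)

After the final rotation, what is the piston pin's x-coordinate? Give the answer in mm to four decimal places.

238.8671

set_geometry: r = 59 mm, L = 181 mm, e = 6 mm; θ ← 0°
rotate_crank_by(+31°): θ ← 0° +31° = 31°
rotate_crank_by(-80°): θ ← 31° -80° = -49°
rotate_crank_by(-54°): θ ← -49° -54° = -103°
rotate_crank_by(+70°): θ ← -103° +70° = -33°
rotate_crank_by(+40°): θ ← -33° +40° = 7°
rotate_crank_by(-62°): θ ← 7° -62° = -55°
rotate_crank_by(+8°): θ ← -55° +8° = -47°
rotate_crank_by(+39°): θ ← -47° +39° = -8°
crank pin P = (r cos θ, r sin θ) = (58.425816, -8.211213)
h = r sin θ − e = -8.211213 − 6 = -14.211213
x = r cos θ + √(L² − h²) = 58.425816 + √(32761.0 − 201.9586) = 58.425816 + 180.441241 = 238.867057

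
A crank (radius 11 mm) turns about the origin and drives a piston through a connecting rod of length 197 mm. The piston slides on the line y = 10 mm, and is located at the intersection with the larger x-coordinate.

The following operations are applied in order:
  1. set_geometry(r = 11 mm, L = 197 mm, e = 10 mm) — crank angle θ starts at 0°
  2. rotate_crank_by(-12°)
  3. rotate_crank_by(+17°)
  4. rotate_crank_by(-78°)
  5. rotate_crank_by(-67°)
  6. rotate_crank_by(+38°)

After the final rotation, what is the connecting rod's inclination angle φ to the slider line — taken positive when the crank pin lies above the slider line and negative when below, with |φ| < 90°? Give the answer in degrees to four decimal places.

set_geometry: r = 11 mm, L = 197 mm, e = 10 mm; θ ← 0°
rotate_crank_by(-12°): θ ← 0° -12° = -12°
rotate_crank_by(+17°): θ ← -12° +17° = 5°
rotate_crank_by(-78°): θ ← 5° -78° = -73°
rotate_crank_by(-67°): θ ← -73° -67° = -140°
rotate_crank_by(+38°): θ ← -140° +38° = -102°
crank pin P = (r cos θ, r sin θ) = (-2.287029, -10.759624)
h = r sin θ − e = -10.759624 − 10 = -20.759624
sin φ = h / L = -20.759624 / 197 = -0.10537880
φ = arcsin(-0.10537880) = -6.048991°

-6.0490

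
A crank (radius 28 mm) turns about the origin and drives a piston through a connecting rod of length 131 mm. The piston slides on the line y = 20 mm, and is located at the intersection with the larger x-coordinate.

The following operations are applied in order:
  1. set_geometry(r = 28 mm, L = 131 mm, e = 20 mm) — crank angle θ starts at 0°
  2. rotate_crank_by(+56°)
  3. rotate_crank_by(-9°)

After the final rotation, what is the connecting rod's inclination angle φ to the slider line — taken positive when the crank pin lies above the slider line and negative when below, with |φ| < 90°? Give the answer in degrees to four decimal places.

set_geometry: r = 28 mm, L = 131 mm, e = 20 mm; θ ← 0°
rotate_crank_by(+56°): θ ← 0° +56° = 56°
rotate_crank_by(-9°): θ ← 56° -9° = 47°
crank pin P = (r cos θ, r sin θ) = (19.095954, 20.477904)
h = r sin θ − e = 20.477904 − 20 = 0.477904
sin φ = h / L = 0.477904 / 131 = 0.00364812
φ = arcsin(0.00364812) = 0.209022°

0.2090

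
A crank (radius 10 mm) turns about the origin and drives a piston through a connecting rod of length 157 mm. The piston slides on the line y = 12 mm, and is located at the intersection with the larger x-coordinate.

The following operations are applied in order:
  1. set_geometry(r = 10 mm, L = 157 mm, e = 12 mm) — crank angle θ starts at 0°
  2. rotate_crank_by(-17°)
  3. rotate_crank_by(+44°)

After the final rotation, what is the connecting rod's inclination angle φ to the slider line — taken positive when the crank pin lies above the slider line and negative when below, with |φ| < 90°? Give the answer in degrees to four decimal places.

-2.7235

set_geometry: r = 10 mm, L = 157 mm, e = 12 mm; θ ← 0°
rotate_crank_by(-17°): θ ← 0° -17° = -17°
rotate_crank_by(+44°): θ ← -17° +44° = 27°
crank pin P = (r cos θ, r sin θ) = (8.910065, 4.539905)
h = r sin θ − e = 4.539905 − 12 = -7.460095
sin φ = h / L = -7.460095 / 157 = -0.04751653
φ = arcsin(-0.04751653) = -2.723522°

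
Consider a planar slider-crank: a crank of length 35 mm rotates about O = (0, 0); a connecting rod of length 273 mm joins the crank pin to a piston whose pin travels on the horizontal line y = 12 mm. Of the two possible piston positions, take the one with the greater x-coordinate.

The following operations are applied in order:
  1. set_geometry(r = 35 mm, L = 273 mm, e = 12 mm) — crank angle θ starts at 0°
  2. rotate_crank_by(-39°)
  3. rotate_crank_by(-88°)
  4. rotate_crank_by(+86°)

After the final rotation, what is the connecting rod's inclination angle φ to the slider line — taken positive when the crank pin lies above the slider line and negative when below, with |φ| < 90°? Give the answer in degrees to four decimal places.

-7.3579

set_geometry: r = 35 mm, L = 273 mm, e = 12 mm; θ ← 0°
rotate_crank_by(-39°): θ ← 0° -39° = -39°
rotate_crank_by(-88°): θ ← -39° -88° = -127°
rotate_crank_by(+86°): θ ← -127° +86° = -41°
crank pin P = (r cos θ, r sin θ) = (26.414835, -22.962066)
h = r sin θ − e = -22.962066 − 12 = -34.962066
sin φ = h / L = -34.962066 / 273 = -0.12806618
φ = arcsin(-0.12806618) = -7.357858°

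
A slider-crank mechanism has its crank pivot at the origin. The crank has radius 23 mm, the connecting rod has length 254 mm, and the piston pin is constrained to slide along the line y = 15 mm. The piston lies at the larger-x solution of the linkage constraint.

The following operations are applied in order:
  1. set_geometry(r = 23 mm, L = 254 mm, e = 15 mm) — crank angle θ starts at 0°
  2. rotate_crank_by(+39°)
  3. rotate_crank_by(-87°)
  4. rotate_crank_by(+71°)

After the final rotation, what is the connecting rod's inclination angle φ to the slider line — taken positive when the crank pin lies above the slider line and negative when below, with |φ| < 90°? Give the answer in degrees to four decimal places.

set_geometry: r = 23 mm, L = 254 mm, e = 15 mm; θ ← 0°
rotate_crank_by(+39°): θ ← 0° +39° = 39°
rotate_crank_by(-87°): θ ← 39° -87° = -48°
rotate_crank_by(+71°): θ ← -48° +71° = 23°
crank pin P = (r cos θ, r sin θ) = (21.171612, 8.986816)
h = r sin θ − e = 8.986816 − 15 = -6.013184
sin φ = h / L = -6.013184 / 254 = -0.02367395
φ = arcsin(-0.02367395) = -1.356544°

-1.3565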